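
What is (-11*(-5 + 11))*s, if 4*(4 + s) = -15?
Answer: 1023/2 ≈ 511.50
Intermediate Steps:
s = -31/4 (s = -4 + (¼)*(-15) = -4 - 15/4 = -31/4 ≈ -7.7500)
(-11*(-5 + 11))*s = -11*(-5 + 11)*(-31/4) = -11*6*(-31/4) = -66*(-31/4) = 1023/2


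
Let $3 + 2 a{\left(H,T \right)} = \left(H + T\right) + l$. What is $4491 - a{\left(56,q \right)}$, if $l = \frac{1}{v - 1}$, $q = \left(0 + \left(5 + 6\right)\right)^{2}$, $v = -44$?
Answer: $\frac{396361}{90} \approx 4404.0$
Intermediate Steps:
$q = 121$ ($q = \left(0 + 11\right)^{2} = 11^{2} = 121$)
$l = - \frac{1}{45}$ ($l = \frac{1}{-44 - 1} = \frac{1}{-45} = - \frac{1}{45} \approx -0.022222$)
$a{\left(H,T \right)} = - \frac{68}{45} + \frac{H}{2} + \frac{T}{2}$ ($a{\left(H,T \right)} = - \frac{3}{2} + \frac{\left(H + T\right) - \frac{1}{45}}{2} = - \frac{3}{2} + \frac{- \frac{1}{45} + H + T}{2} = - \frac{3}{2} + \left(- \frac{1}{90} + \frac{H}{2} + \frac{T}{2}\right) = - \frac{68}{45} + \frac{H}{2} + \frac{T}{2}$)
$4491 - a{\left(56,q \right)} = 4491 - \left(- \frac{68}{45} + \frac{1}{2} \cdot 56 + \frac{1}{2} \cdot 121\right) = 4491 - \left(- \frac{68}{45} + 28 + \frac{121}{2}\right) = 4491 - \frac{7829}{90} = \frac{396361}{90}$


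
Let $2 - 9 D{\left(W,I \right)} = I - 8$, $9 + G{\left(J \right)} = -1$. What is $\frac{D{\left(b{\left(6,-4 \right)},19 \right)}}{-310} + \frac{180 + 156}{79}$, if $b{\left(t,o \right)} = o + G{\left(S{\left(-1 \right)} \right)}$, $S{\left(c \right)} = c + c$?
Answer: $\frac{104239}{24490} \approx 4.2564$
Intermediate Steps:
$S{\left(c \right)} = 2 c$
$G{\left(J \right)} = -10$ ($G{\left(J \right)} = -9 - 1 = -10$)
$b{\left(t,o \right)} = -10 + o$ ($b{\left(t,o \right)} = o - 10 = -10 + o$)
$D{\left(W,I \right)} = \frac{10}{9} - \frac{I}{9}$ ($D{\left(W,I \right)} = \frac{2}{9} - \frac{I - 8}{9} = \frac{2}{9} - \frac{-8 + I}{9} = \frac{2}{9} - \left(- \frac{8}{9} + \frac{I}{9}\right) = \frac{10}{9} - \frac{I}{9}$)
$\frac{D{\left(b{\left(6,-4 \right)},19 \right)}}{-310} + \frac{180 + 156}{79} = \frac{\frac{10}{9} - \frac{19}{9}}{-310} + \frac{180 + 156}{79} = \left(\frac{10}{9} - \frac{19}{9}\right) \left(- \frac{1}{310}\right) + 336 \cdot \frac{1}{79} = \left(-1\right) \left(- \frac{1}{310}\right) + \frac{336}{79} = \frac{1}{310} + \frac{336}{79} = \frac{104239}{24490}$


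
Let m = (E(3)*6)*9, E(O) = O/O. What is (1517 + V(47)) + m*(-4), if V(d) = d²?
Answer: 3510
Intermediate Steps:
E(O) = 1
m = 54 (m = (1*6)*9 = 6*9 = 54)
(1517 + V(47)) + m*(-4) = (1517 + 47²) + 54*(-4) = (1517 + 2209) - 216 = 3726 - 216 = 3510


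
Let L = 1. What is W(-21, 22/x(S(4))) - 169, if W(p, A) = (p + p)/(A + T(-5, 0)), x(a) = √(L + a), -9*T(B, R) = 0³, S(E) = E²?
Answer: -169 - 21*√17/11 ≈ -176.87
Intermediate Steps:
T(B, R) = 0 (T(B, R) = -⅑*0³ = -⅑*0 = 0)
x(a) = √(1 + a)
W(p, A) = 2*p/A (W(p, A) = (p + p)/(A + 0) = (2*p)/A = 2*p/A)
W(-21, 22/x(S(4))) - 169 = 2*(-21)/(22/(√(1 + 4²))) - 169 = 2*(-21)/(22/(√(1 + 16))) - 169 = 2*(-21)/(22/(√17)) - 169 = 2*(-21)/(22*(√17/17)) - 169 = 2*(-21)/(22*√17/17) - 169 = 2*(-21)*(√17/22) - 169 = -21*√17/11 - 169 = -169 - 21*√17/11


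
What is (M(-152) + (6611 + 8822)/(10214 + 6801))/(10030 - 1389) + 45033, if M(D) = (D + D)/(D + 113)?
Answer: 258220938352952/5734037985 ≈ 45033.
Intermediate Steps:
M(D) = 2*D/(113 + D) (M(D) = (2*D)/(113 + D) = 2*D/(113 + D))
(M(-152) + (6611 + 8822)/(10214 + 6801))/(10030 - 1389) + 45033 = (2*(-152)/(113 - 152) + (6611 + 8822)/(10214 + 6801))/(10030 - 1389) + 45033 = (2*(-152)/(-39) + 15433/17015)/8641 + 45033 = (2*(-152)*(-1/39) + 15433*(1/17015))*(1/8641) + 45033 = (304/39 + 15433/17015)*(1/8641) + 45033 = (5774447/663585)*(1/8641) + 45033 = 5774447/5734037985 + 45033 = 258220938352952/5734037985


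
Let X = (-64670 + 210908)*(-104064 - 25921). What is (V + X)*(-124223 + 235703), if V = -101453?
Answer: -2119106361996840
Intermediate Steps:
X = -19008746430 (X = 146238*(-129985) = -19008746430)
(V + X)*(-124223 + 235703) = (-101453 - 19008746430)*(-124223 + 235703) = -19008847883*111480 = -2119106361996840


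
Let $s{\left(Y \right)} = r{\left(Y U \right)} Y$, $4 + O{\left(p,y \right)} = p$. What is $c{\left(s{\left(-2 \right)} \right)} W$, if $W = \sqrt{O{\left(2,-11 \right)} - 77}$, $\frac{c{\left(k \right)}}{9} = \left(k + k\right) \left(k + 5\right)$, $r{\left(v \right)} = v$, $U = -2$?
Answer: $432 i \sqrt{79} \approx 3839.7 i$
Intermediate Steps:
$O{\left(p,y \right)} = -4 + p$
$s{\left(Y \right)} = - 2 Y^{2}$ ($s{\left(Y \right)} = Y \left(-2\right) Y = - 2 Y Y = - 2 Y^{2}$)
$c{\left(k \right)} = 18 k \left(5 + k\right)$ ($c{\left(k \right)} = 9 \left(k + k\right) \left(k + 5\right) = 9 \cdot 2 k \left(5 + k\right) = 18 k \left(5 + k\right)$)
$W = i \sqrt{79}$ ($W = \sqrt{\left(-4 + 2\right) - 77} = \sqrt{-2 - 77} = \sqrt{-79} = i \sqrt{79} \approx 8.8882 i$)
$c{\left(s{\left(-2 \right)} \right)} W = 18 \left(- 2 \left(-2\right)^{2}\right) \left(5 - 2 \left(-2\right)^{2}\right) i \sqrt{79} = 18 \left(\left(-2\right) 4\right) \left(5 - 8\right) i \sqrt{79} = 18 \left(-8\right) \left(5 - 8\right) i \sqrt{79} = 18 \left(-8\right) \left(-3\right) i \sqrt{79} = 432 i \sqrt{79}$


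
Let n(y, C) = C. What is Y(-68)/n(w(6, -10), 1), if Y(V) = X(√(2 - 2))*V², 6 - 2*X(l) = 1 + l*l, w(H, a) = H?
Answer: 11560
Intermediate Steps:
X(l) = 5/2 - l²/2 (X(l) = 3 - (1 + l*l)/2 = 3 - (1 + l²)/2 = 3 + (-½ - l²/2) = 5/2 - l²/2)
Y(V) = 5*V²/2 (Y(V) = (5/2 - (√(2 - 2))²/2)*V² = (5/2 - (√0)²/2)*V² = (5/2 - ½*0²)*V² = (5/2 - ½*0)*V² = (5/2 + 0)*V² = 5*V²/2)
Y(-68)/n(w(6, -10), 1) = ((5/2)*(-68)²)/1 = ((5/2)*4624)*1 = 11560*1 = 11560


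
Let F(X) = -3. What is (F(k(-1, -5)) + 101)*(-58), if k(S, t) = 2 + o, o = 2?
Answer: -5684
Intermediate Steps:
k(S, t) = 4 (k(S, t) = 2 + 2 = 4)
(F(k(-1, -5)) + 101)*(-58) = (-3 + 101)*(-58) = 98*(-58) = -5684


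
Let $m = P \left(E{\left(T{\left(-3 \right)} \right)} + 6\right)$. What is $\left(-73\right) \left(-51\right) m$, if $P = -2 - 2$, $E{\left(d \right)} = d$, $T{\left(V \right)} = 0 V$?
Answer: $-89352$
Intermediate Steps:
$T{\left(V \right)} = 0$
$P = -4$
$m = -24$ ($m = - 4 \left(0 + 6\right) = \left(-4\right) 6 = -24$)
$\left(-73\right) \left(-51\right) m = \left(-73\right) \left(-51\right) \left(-24\right) = 3723 \left(-24\right) = -89352$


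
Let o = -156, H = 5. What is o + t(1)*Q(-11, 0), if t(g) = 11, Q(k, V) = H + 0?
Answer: -101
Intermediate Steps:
Q(k, V) = 5 (Q(k, V) = 5 + 0 = 5)
o + t(1)*Q(-11, 0) = -156 + 11*5 = -156 + 55 = -101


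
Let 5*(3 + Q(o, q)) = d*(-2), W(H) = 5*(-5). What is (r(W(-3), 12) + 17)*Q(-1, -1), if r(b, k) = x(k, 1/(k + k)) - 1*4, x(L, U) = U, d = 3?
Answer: -2191/40 ≈ -54.775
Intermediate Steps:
W(H) = -25
r(b, k) = -4 + 1/(2*k) (r(b, k) = 1/(k + k) - 1*4 = 1/(2*k) - 4 = -4 + 1/(2*k))
Q(o, q) = -21/5 (Q(o, q) = -3 + (3*(-2))/5 = -3 + (1/5)*(-6) = -3 - 6/5 = -21/5)
(r(W(-3), 12) + 17)*Q(-1, -1) = ((-4 + (1/2)/12) + 17)*(-21/5) = ((-4 + (1/2)*(1/12)) + 17)*(-21/5) = ((-4 + 1/24) + 17)*(-21/5) = (-95/24 + 17)*(-21/5) = (313/24)*(-21/5) = -2191/40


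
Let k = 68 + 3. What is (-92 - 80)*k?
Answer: -12212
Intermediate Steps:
k = 71
(-92 - 80)*k = (-92 - 80)*71 = -172*71 = -12212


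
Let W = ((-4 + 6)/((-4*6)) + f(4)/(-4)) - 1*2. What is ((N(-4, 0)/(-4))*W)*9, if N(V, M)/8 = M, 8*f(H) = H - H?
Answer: 0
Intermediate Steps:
f(H) = 0 (f(H) = (H - H)/8 = (⅛)*0 = 0)
N(V, M) = 8*M
W = -25/12 (W = ((-4 + 6)/((-4*6)) + 0/(-4)) - 1*2 = (2/(-24) + 0*(-¼)) - 2 = (2*(-1/24) + 0) - 2 = (-1/12 + 0) - 2 = -1/12 - 2 = -25/12 ≈ -2.0833)
((N(-4, 0)/(-4))*W)*9 = (((8*0)/(-4))*(-25/12))*9 = ((0*(-¼))*(-25/12))*9 = (0*(-25/12))*9 = 0*9 = 0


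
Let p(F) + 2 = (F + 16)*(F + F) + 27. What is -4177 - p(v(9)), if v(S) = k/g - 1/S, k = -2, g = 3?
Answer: -338444/81 ≈ -4178.3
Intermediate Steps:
v(S) = -2/3 - 1/S
p(F) = 25 + 2*F*(16 + F) (p(F) = -2 + ((F + 16)*(F + F) + 27) = -2 + ((16 + F)*(2*F) + 27) = -2 + (2*F*(16 + F) + 27) = -2 + (27 + 2*F*(16 + F)) = 25 + 2*F*(16 + F))
-4177 - p(v(9)) = -4177 - (25 + 2*(-2/3 - 1/9)**2 + 32*(-2/3 - 1/9)) = -4177 - (25 + 2*(-7/9)**2 + 32*(-7/9)) = -4177 - (25 + 2*(49/81) - 224/9) = -4177 - (25 + 98/81 - 224/9) = -4177 - 1*107/81 = -4177 - 107/81 = -338444/81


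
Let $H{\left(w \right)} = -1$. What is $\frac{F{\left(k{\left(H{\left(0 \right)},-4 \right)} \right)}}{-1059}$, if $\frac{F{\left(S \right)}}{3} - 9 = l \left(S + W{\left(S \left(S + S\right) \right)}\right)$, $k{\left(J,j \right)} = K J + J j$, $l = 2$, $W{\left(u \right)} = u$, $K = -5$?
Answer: $- \frac{351}{353} \approx -0.99433$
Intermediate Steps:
$k{\left(J,j \right)} = - 5 J + J j$
$F{\left(S \right)} = 27 + 6 S + 12 S^{2}$ ($F{\left(S \right)} = 27 + 3 \cdot 2 \left(S + S \left(S + S\right)\right) = 27 + 3 \cdot 2 \left(S + S 2 S\right) = 27 + 3 \cdot 2 \left(S + 2 S^{2}\right) = 27 + 3 \left(2 S + 4 S^{2}\right) = 27 + \left(6 S + 12 S^{2}\right) = 27 + 6 S + 12 S^{2}$)
$\frac{F{\left(k{\left(H{\left(0 \right)},-4 \right)} \right)}}{-1059} = \frac{27 + 6 \left(- (-5 - 4)\right) + 12 \left(- (-5 - 4)\right)^{2}}{-1059} = \left(27 + 6 \left(\left(-1\right) \left(-9\right)\right) + 12 \left(\left(-1\right) \left(-9\right)\right)^{2}\right) \left(- \frac{1}{1059}\right) = \left(27 + 6 \cdot 9 + 12 \cdot 9^{2}\right) \left(- \frac{1}{1059}\right) = \left(27 + 54 + 12 \cdot 81\right) \left(- \frac{1}{1059}\right) = \left(27 + 54 + 972\right) \left(- \frac{1}{1059}\right) = 1053 \left(- \frac{1}{1059}\right) = - \frac{351}{353}$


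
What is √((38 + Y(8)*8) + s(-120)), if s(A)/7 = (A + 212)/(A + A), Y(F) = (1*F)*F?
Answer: √492585/30 ≈ 23.395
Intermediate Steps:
Y(F) = F² (Y(F) = F*F = F²)
s(A) = 7*(212 + A)/(2*A) (s(A) = 7*((A + 212)/(A + A)) = 7*((212 + A)/((2*A))) = 7*((212 + A)*(1/(2*A))) = 7*((212 + A)/(2*A)) = 7*(212 + A)/(2*A))
√((38 + Y(8)*8) + s(-120)) = √((38 + 8²*8) + (7/2 + 742/(-120))) = √((38 + 64*8) + (7/2 + 742*(-1/120))) = √((38 + 512) + (7/2 - 371/60)) = √(550 - 161/60) = √(32839/60) = √492585/30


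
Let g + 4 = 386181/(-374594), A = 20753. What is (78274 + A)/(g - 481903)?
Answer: -37094920038/180519856939 ≈ -0.20549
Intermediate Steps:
g = -1884557/374594 (g = -4 + 386181/(-374594) = -4 + 386181*(-1/374594) = -4 - 386181/374594 = -1884557/374594 ≈ -5.0309)
(78274 + A)/(g - 481903) = (78274 + 20753)/(-1884557/374594 - 481903) = 99027/(-180519856939/374594) = 99027*(-374594/180519856939) = -37094920038/180519856939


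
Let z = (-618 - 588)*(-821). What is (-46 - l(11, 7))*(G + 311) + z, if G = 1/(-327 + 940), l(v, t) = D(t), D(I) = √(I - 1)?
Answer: 598177614/613 - 190644*√6/613 ≈ 9.7506e+5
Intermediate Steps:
D(I) = √(-1 + I)
l(v, t) = √(-1 + t)
G = 1/613 ≈ 0.0016313
z = 990126 (z = -1206*(-821) = 990126)
(-46 - l(11, 7))*(G + 311) + z = (-46 - √(-1 + 7))*(1/613 + 311) + 990126 = (-46 - √6)*(190644/613) + 990126 = (-8769624/613 - 190644*√6/613) + 990126 = 598177614/613 - 190644*√6/613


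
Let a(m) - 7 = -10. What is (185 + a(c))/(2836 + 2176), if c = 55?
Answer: 13/358 ≈ 0.036313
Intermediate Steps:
a(m) = -3 (a(m) = 7 - 10 = -3)
(185 + a(c))/(2836 + 2176) = (185 - 3)/(2836 + 2176) = 182/5012 = 182*(1/5012) = 13/358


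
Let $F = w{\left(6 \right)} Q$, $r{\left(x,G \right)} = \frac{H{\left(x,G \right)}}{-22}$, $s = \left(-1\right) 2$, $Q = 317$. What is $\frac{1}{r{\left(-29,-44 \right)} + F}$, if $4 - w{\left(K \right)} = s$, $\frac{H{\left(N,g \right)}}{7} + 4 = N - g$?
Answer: $\frac{2}{3797} \approx 0.00052673$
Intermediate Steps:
$H{\left(N,g \right)} = -28 - 7 g + 7 N$ ($H{\left(N,g \right)} = -28 + 7 \left(N - g\right) = -28 + \left(- 7 g + 7 N\right) = -28 - 7 g + 7 N$)
$s = -2$
$w{\left(K \right)} = 6$ ($w{\left(K \right)} = 4 - -2 = 4 + 2 = 6$)
$r{\left(x,G \right)} = \frac{14}{11} - \frac{7 x}{22} + \frac{7 G}{22}$ ($r{\left(x,G \right)} = \frac{-28 - 7 G + 7 x}{-22} = \left(-28 - 7 G + 7 x\right) \left(- \frac{1}{22}\right) = \frac{14}{11} - \frac{7 x}{22} + \frac{7 G}{22}$)
$F = 1902$ ($F = 6 \cdot 317 = 1902$)
$\frac{1}{r{\left(-29,-44 \right)} + F} = \frac{1}{\left(\frac{14}{11} - - \frac{203}{22} + \frac{7}{22} \left(-44\right)\right) + 1902} = \frac{1}{\left(\frac{14}{11} + \frac{203}{22} - 14\right) + 1902} = \frac{1}{- \frac{7}{2} + 1902} = \frac{1}{\frac{3797}{2}} = \frac{2}{3797}$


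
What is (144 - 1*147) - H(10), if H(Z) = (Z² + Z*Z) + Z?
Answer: -213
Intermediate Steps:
H(Z) = Z + 2*Z² (H(Z) = (Z² + Z²) + Z = 2*Z² + Z = Z + 2*Z²)
(144 - 1*147) - H(10) = (144 - 1*147) - 10*(1 + 2*10) = (144 - 147) - 10*(1 + 20) = -3 - 10*21 = -3 - 1*210 = -3 - 210 = -213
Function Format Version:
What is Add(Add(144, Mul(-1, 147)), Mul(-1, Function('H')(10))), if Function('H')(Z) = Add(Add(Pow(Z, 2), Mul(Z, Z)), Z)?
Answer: -213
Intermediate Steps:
Function('H')(Z) = Add(Z, Mul(2, Pow(Z, 2))) (Function('H')(Z) = Add(Add(Pow(Z, 2), Pow(Z, 2)), Z) = Add(Mul(2, Pow(Z, 2)), Z) = Add(Z, Mul(2, Pow(Z, 2))))
Add(Add(144, Mul(-1, 147)), Mul(-1, Function('H')(10))) = Add(Add(144, Mul(-1, 147)), Mul(-1, Mul(10, Add(1, Mul(2, 10))))) = Add(Add(144, -147), Mul(-1, Mul(10, Add(1, 20)))) = Add(-3, Mul(-1, Mul(10, 21))) = Add(-3, Mul(-1, 210)) = Add(-3, -210) = -213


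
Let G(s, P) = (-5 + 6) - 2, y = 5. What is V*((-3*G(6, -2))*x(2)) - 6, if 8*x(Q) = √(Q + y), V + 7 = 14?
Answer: -6 + 21*√7/8 ≈ 0.94510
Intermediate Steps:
G(s, P) = -1 (G(s, P) = 1 - 2 = -1)
V = 7 (V = -7 + 14 = 7)
x(Q) = √(5 + Q)/8 (x(Q) = √(Q + 5)/8 = √(5 + Q)/8)
V*((-3*G(6, -2))*x(2)) - 6 = 7*((-3*(-1))*(√(5 + 2)/8)) - 6 = 7*(3*(√7/8)) - 6 = 7*(3*√7/8) - 6 = 21*√7/8 - 6 = -6 + 21*√7/8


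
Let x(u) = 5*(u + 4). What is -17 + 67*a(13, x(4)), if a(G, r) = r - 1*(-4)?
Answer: 2931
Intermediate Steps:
x(u) = 20 + 5*u (x(u) = 5*(4 + u) = 20 + 5*u)
a(G, r) = 4 + r (a(G, r) = r + 4 = 4 + r)
-17 + 67*a(13, x(4)) = -17 + 67*(4 + (20 + 5*4)) = -17 + 67*(4 + (20 + 20)) = -17 + 67*(4 + 40) = -17 + 67*44 = -17 + 2948 = 2931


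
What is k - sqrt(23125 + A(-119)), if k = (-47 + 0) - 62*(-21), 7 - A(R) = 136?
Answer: 1255 - 2*sqrt(5749) ≈ 1103.4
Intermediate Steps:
A(R) = -129 (A(R) = 7 - 1*136 = 7 - 136 = -129)
k = 1255 (k = -47 + 1302 = 1255)
k - sqrt(23125 + A(-119)) = 1255 - sqrt(23125 - 129) = 1255 - sqrt(22996) = 1255 - 2*sqrt(5749)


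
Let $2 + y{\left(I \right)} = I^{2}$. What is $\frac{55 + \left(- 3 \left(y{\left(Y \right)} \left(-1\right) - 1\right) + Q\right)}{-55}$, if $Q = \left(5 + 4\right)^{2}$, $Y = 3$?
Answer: $- \frac{32}{11} \approx -2.9091$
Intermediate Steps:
$y{\left(I \right)} = -2 + I^{2}$
$Q = 81$ ($Q = 9^{2} = 81$)
$\frac{55 + \left(- 3 \left(y{\left(Y \right)} \left(-1\right) - 1\right) + Q\right)}{-55} = \frac{55 + \left(- 3 \left(\left(-2 + 3^{2}\right) \left(-1\right) - 1\right) + 81\right)}{-55} = - \frac{55 + \left(- 3 \left(\left(-2 + 9\right) \left(-1\right) - 1\right) + 81\right)}{55} = - \frac{55 + \left(- 3 \left(7 \left(-1\right) - 1\right) + 81\right)}{55} = - \frac{55 + \left(- 3 \left(-7 - 1\right) + 81\right)}{55} = - \frac{55 + \left(\left(-3\right) \left(-8\right) + 81\right)}{55} = - \frac{55 + \left(24 + 81\right)}{55} = - \frac{55 + 105}{55} = \left(- \frac{1}{55}\right) 160 = - \frac{32}{11}$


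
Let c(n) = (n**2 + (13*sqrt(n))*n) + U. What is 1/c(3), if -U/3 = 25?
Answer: 22/69 + 13*sqrt(3)/69 ≈ 0.64517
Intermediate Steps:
U = -75 (U = -3*25 = -75)
c(n) = -75 + n**2 + 13*n**(3/2) (c(n) = (n**2 + (13*sqrt(n))*n) - 75 = (n**2 + 13*n**(3/2)) - 75 = -75 + n**2 + 13*n**(3/2))
1/c(3) = 1/(-75 + 3**2 + 13*3**(3/2)) = 1/(-75 + 9 + 13*(3*sqrt(3))) = 1/(-75 + 9 + 39*sqrt(3)) = 1/(-66 + 39*sqrt(3))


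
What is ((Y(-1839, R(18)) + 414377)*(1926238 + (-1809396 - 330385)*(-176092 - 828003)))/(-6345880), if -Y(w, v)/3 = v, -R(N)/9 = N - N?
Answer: -890307767974458241/6345880 ≈ -1.4030e+11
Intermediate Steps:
R(N) = 0 (R(N) = -9*(N - N) = -9*0 = 0)
Y(w, v) = -3*v
((Y(-1839, R(18)) + 414377)*(1926238 + (-1809396 - 330385)*(-176092 - 828003)))/(-6345880) = ((-3*0 + 414377)*(1926238 + (-1809396 - 330385)*(-176092 - 828003)))/(-6345880) = ((0 + 414377)*(1926238 - 2139781*(-1004095)))*(-1/6345880) = (414377*(1926238 + 2148543403195))*(-1/6345880) = (414377*2148545329433)*(-1/6345880) = 890307767974458241*(-1/6345880) = -890307767974458241/6345880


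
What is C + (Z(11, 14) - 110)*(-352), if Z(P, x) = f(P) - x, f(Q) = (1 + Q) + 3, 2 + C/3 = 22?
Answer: 38428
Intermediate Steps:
C = 60 (C = -6 + 3*22 = -6 + 66 = 60)
f(Q) = 4 + Q
Z(P, x) = 4 + P - x (Z(P, x) = (4 + P) - x = 4 + P - x)
C + (Z(11, 14) - 110)*(-352) = 60 + ((4 + 11 - 1*14) - 110)*(-352) = 60 + ((4 + 11 - 14) - 110)*(-352) = 60 + (1 - 110)*(-352) = 60 - 109*(-352) = 60 + 38368 = 38428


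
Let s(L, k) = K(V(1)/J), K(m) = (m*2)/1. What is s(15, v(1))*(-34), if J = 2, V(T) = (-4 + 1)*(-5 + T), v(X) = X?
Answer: -408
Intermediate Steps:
V(T) = 15 - 3*T (V(T) = -3*(-5 + T) = 15 - 3*T)
K(m) = 2*m (K(m) = (2*m)*1 = 2*m)
s(L, k) = 12 (s(L, k) = 2*((15 - 3*1)/2) = 2*((15 - 3)*(½)) = 2*(12*(½)) = 2*6 = 12)
s(15, v(1))*(-34) = 12*(-34) = -408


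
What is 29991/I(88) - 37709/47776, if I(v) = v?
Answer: 178691453/525536 ≈ 340.02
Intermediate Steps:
29991/I(88) - 37709/47776 = 29991/88 - 37709/47776 = 178691453/525536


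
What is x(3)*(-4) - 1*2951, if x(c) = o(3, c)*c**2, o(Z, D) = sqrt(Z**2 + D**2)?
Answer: -2951 - 108*sqrt(2) ≈ -3103.7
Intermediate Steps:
o(Z, D) = sqrt(D**2 + Z**2)
x(c) = c**2*sqrt(9 + c**2) (x(c) = sqrt(c**2 + 3**2)*c**2 = sqrt(c**2 + 9)*c**2 = sqrt(9 + c**2)*c**2 = c**2*sqrt(9 + c**2))
x(3)*(-4) - 1*2951 = (3**2*sqrt(9 + 3**2))*(-4) - 1*2951 = (9*sqrt(9 + 9))*(-4) - 2951 = (9*sqrt(18))*(-4) - 2951 = (9*(3*sqrt(2)))*(-4) - 2951 = (27*sqrt(2))*(-4) - 2951 = -108*sqrt(2) - 2951 = -2951 - 108*sqrt(2)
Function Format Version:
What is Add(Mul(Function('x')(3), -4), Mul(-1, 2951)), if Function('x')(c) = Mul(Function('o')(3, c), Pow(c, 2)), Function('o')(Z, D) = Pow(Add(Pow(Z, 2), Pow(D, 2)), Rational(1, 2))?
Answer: Add(-2951, Mul(-108, Pow(2, Rational(1, 2)))) ≈ -3103.7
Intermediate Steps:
Function('o')(Z, D) = Pow(Add(Pow(D, 2), Pow(Z, 2)), Rational(1, 2))
Function('x')(c) = Mul(Pow(c, 2), Pow(Add(9, Pow(c, 2)), Rational(1, 2))) (Function('x')(c) = Mul(Pow(Add(Pow(c, 2), Pow(3, 2)), Rational(1, 2)), Pow(c, 2)) = Mul(Pow(Add(Pow(c, 2), 9), Rational(1, 2)), Pow(c, 2)) = Mul(Pow(Add(9, Pow(c, 2)), Rational(1, 2)), Pow(c, 2)) = Mul(Pow(c, 2), Pow(Add(9, Pow(c, 2)), Rational(1, 2))))
Add(Mul(Function('x')(3), -4), Mul(-1, 2951)) = Add(Mul(Mul(Pow(3, 2), Pow(Add(9, Pow(3, 2)), Rational(1, 2))), -4), Mul(-1, 2951)) = Add(Mul(Mul(9, Pow(Add(9, 9), Rational(1, 2))), -4), -2951) = Add(Mul(Mul(9, Pow(18, Rational(1, 2))), -4), -2951) = Add(Mul(Mul(9, Mul(3, Pow(2, Rational(1, 2)))), -4), -2951) = Add(Mul(Mul(27, Pow(2, Rational(1, 2))), -4), -2951) = Add(Mul(-108, Pow(2, Rational(1, 2))), -2951) = Add(-2951, Mul(-108, Pow(2, Rational(1, 2))))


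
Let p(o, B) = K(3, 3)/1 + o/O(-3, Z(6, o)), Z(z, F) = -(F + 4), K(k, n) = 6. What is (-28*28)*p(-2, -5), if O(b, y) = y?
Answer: -5488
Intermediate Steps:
Z(z, F) = -4 - F (Z(z, F) = -(4 + F) = -4 - F)
p(o, B) = 6 + o/(-4 - o) (p(o, B) = 6/1 + o/(-4 - o) = 6*1 + o/(-4 - o) = 6 + o/(-4 - o))
(-28*28)*p(-2, -5) = (-28*28)*((24 + 5*(-2))/(4 - 2)) = -784*(24 - 10)/2 = -392*14 = -784*7 = -5488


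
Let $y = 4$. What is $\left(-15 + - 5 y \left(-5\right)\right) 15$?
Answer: $1275$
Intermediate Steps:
$\left(-15 + - 5 y \left(-5\right)\right) 15 = \left(-15 + \left(-5\right) 4 \left(-5\right)\right) 15 = \left(-15 - -100\right) 15 = \left(-15 + 100\right) 15 = 85 \cdot 15 = 1275$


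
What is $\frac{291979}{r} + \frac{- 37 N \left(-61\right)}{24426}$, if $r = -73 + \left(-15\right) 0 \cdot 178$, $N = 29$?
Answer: $- \frac{7127100985}{1783098} \approx -3997.0$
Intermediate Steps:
$r = -73$ ($r = -73 + 0 \cdot 178 = -73 + 0 = -73$)
$\frac{291979}{r} + \frac{- 37 N \left(-61\right)}{24426} = \frac{291979}{-73} + \frac{\left(-37\right) 29 \left(-61\right)}{24426} = 291979 \left(- \frac{1}{73}\right) + \left(-1073\right) \left(-61\right) \frac{1}{24426} = - \frac{291979}{73} + 65453 \cdot \frac{1}{24426} = - \frac{291979}{73} + \frac{65453}{24426} = - \frac{7127100985}{1783098}$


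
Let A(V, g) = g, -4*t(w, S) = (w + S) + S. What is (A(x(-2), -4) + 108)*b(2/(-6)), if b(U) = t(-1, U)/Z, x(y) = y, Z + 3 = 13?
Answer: 13/3 ≈ 4.3333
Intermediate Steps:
t(w, S) = -S/2 - w/4 (t(w, S) = -((w + S) + S)/4 = -((S + w) + S)/4 = -(w + 2*S)/4 = -S/2 - w/4)
Z = 10 (Z = -3 + 13 = 10)
b(U) = 1/40 - U/20 (b(U) = (-U/2 - 1/4*(-1))/10 = (-U/2 + 1/4)*(1/10) = (1/4 - U/2)*(1/10) = 1/40 - U/20)
(A(x(-2), -4) + 108)*b(2/(-6)) = (-4 + 108)*(1/40 - 1/(10*(-6))) = 104*(1/40 - (-1)/(10*6)) = 104*(1/40 - 1/20*(-1/3)) = 104*(1/40 + 1/60) = 104*(1/24) = 13/3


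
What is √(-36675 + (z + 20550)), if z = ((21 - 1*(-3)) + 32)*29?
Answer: I*√14501 ≈ 120.42*I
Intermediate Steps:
z = 1624 (z = ((21 + 3) + 32)*29 = (24 + 32)*29 = 56*29 = 1624)
√(-36675 + (z + 20550)) = √(-36675 + (1624 + 20550)) = √(-36675 + 22174) = √(-14501) = I*√14501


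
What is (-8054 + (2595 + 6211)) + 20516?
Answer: 21268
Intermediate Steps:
(-8054 + (2595 + 6211)) + 20516 = (-8054 + 8806) + 20516 = 752 + 20516 = 21268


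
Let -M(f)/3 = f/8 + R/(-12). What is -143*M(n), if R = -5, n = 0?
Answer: 715/4 ≈ 178.75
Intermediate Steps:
M(f) = -5/4 - 3*f/8 (M(f) = -3*(f/8 - 5/(-12)) = -3*(f*(1/8) - 5*(-1/12)) = -3*(f/8 + 5/12) = -3*(5/12 + f/8) = -5/4 - 3*f/8)
-143*M(n) = -143*(-5/4 - 3/8*0) = -143*(-5/4 + 0) = -143*(-5/4) = 715/4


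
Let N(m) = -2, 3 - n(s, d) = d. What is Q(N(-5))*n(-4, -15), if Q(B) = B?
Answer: -36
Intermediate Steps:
n(s, d) = 3 - d
Q(N(-5))*n(-4, -15) = -2*(3 - 1*(-15)) = -2*(3 + 15) = -2*18 = -36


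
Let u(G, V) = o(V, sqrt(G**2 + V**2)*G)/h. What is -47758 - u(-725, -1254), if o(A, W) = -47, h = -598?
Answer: -28559331/598 ≈ -47758.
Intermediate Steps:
u(G, V) = 47/598 (u(G, V) = -47/(-598) = -47*(-1/598) = 47/598)
-47758 - u(-725, -1254) = -47758 - 1*47/598 = -47758 - 47/598 = -28559331/598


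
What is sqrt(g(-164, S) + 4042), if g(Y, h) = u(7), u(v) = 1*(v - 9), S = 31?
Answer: 2*sqrt(1010) ≈ 63.561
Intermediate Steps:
u(v) = -9 + v (u(v) = 1*(-9 + v) = -9 + v)
g(Y, h) = -2 (g(Y, h) = -9 + 7 = -2)
sqrt(g(-164, S) + 4042) = sqrt(-2 + 4042) = sqrt(4040) = 2*sqrt(1010)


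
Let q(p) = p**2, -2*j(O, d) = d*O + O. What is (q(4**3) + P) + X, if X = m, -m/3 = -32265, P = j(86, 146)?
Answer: 94570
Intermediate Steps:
j(O, d) = -O/2 - O*d/2 (j(O, d) = -(d*O + O)/2 = -(O*d + O)/2 = -(O + O*d)/2 = -O/2 - O*d/2)
P = -6321 (P = -1/2*86*(1 + 146) = -1/2*86*147 = -6321)
m = 96795 (m = -3*(-32265) = 96795)
X = 96795
(q(4**3) + P) + X = ((4**3)**2 - 6321) + 96795 = (64**2 - 6321) + 96795 = (4096 - 6321) + 96795 = -2225 + 96795 = 94570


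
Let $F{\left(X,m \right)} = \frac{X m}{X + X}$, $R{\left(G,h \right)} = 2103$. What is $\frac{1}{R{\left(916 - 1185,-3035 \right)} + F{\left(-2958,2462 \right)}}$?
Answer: $\frac{1}{3334} \approx 0.00029994$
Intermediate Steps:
$F{\left(X,m \right)} = \frac{m}{2}$ ($F{\left(X,m \right)} = \frac{X m}{2 X} = X m \frac{1}{2 X} = \frac{m}{2}$)
$\frac{1}{R{\left(916 - 1185,-3035 \right)} + F{\left(-2958,2462 \right)}} = \frac{1}{2103 + \frac{1}{2} \cdot 2462} = \frac{1}{2103 + 1231} = \frac{1}{3334}$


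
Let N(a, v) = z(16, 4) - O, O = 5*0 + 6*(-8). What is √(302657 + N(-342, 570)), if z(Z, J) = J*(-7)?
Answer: √302677 ≈ 550.16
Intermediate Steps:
z(Z, J) = -7*J
O = -48 (O = 0 - 48 = -48)
N(a, v) = 20 (N(a, v) = -7*4 - 1*(-48) = -28 + 48 = 20)
√(302657 + N(-342, 570)) = √(302657 + 20) = √302677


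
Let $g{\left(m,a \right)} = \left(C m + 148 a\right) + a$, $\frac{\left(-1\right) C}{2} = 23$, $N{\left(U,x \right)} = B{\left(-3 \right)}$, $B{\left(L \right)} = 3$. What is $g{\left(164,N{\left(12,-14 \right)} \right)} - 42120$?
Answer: $-49217$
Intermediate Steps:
$N{\left(U,x \right)} = 3$
$C = -46$ ($C = \left(-2\right) 23 = -46$)
$g{\left(m,a \right)} = - 46 m + 149 a$ ($g{\left(m,a \right)} = \left(- 46 m + 148 a\right) + a = - 46 m + 149 a$)
$g{\left(164,N{\left(12,-14 \right)} \right)} - 42120 = \left(\left(-46\right) 164 + 149 \cdot 3\right) - 42120 = \left(-7544 + 447\right) - 42120 = -7097 - 42120 = -49217$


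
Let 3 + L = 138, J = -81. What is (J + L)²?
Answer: 2916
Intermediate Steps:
L = 135 (L = -3 + 138 = 135)
(J + L)² = (-81 + 135)² = 54² = 2916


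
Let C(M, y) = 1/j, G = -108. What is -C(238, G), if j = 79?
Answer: -1/79 ≈ -0.012658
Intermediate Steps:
C(M, y) = 1/79
-C(238, G) = -1*1/79 = -1/79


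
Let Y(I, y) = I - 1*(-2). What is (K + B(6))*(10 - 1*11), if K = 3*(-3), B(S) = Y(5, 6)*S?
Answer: -33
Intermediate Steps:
Y(I, y) = 2 + I (Y(I, y) = I + 2 = 2 + I)
B(S) = 7*S (B(S) = (2 + 5)*S = 7*S)
K = -9
(K + B(6))*(10 - 1*11) = (-9 + 7*6)*(10 - 1*11) = (-9 + 42)*(10 - 11) = 33*(-1) = -33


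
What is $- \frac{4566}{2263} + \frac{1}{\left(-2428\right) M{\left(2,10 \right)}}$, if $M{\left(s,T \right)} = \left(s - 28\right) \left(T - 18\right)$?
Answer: $- \frac{2305941847}{1142869312} \approx -2.0177$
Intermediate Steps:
$M{\left(s,T \right)} = \left(-28 + s\right) \left(-18 + T\right)$
$- \frac{4566}{2263} + \frac{1}{\left(-2428\right) M{\left(2,10 \right)}} = - \frac{4566}{2263} + \frac{1}{\left(-2428\right) \left(504 - 280 - 36 + 10 \cdot 2\right)} = \left(-4566\right) \frac{1}{2263} - \frac{1}{2428 \left(504 - 280 - 36 + 20\right)} = - \frac{4566}{2263} - \frac{1}{2428 \cdot 208} = - \frac{4566}{2263} - \frac{1}{505024} = - \frac{2305941847}{1142869312}$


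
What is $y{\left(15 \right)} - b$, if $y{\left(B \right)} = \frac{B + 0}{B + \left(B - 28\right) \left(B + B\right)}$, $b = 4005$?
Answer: $- \frac{100126}{25} \approx -4005.0$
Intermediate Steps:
$y{\left(B \right)} = \frac{B}{B + 2 B \left(-28 + B\right)}$ ($y{\left(B \right)} = \frac{B}{B + \left(-28 + B\right) 2 B} = \frac{B}{B + 2 B \left(-28 + B\right)}$)
$y{\left(15 \right)} - b = \frac{1}{-55 + 2 \cdot 15} - 4005 = \frac{1}{-55 + 30} - 4005 = \frac{1}{-25} - 4005 = - \frac{1}{25} - 4005 = - \frac{100126}{25}$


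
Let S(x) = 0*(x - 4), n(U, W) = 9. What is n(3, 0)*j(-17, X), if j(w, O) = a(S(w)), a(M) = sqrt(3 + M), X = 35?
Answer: 9*sqrt(3) ≈ 15.588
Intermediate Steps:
S(x) = 0 (S(x) = 0*(-4 + x) = 0)
j(w, O) = sqrt(3) (j(w, O) = sqrt(3 + 0) = sqrt(3))
n(3, 0)*j(-17, X) = 9*sqrt(3)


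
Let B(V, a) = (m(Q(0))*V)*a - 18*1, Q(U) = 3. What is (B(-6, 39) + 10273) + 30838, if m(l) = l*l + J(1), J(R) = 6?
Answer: 37583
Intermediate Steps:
m(l) = 6 + l² (m(l) = l*l + 6 = l² + 6 = 6 + l²)
B(V, a) = -18 + 15*V*a (B(V, a) = ((6 + 3²)*V)*a - 18*1 = ((6 + 9)*V)*a - 18 = (15*V)*a - 18 = 15*V*a - 18 = -18 + 15*V*a)
(B(-6, 39) + 10273) + 30838 = ((-18 + 15*(-6)*39) + 10273) + 30838 = ((-18 - 3510) + 10273) + 30838 = (-3528 + 10273) + 30838 = 6745 + 30838 = 37583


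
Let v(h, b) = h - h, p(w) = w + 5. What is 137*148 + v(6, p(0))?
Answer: 20276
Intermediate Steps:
p(w) = 5 + w
v(h, b) = 0
137*148 + v(6, p(0)) = 137*148 + 0 = 20276 + 0 = 20276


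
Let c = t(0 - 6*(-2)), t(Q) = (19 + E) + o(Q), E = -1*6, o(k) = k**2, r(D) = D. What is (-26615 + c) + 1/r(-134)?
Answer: -3545373/134 ≈ -26458.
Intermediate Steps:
E = -6
t(Q) = 13 + Q**2 (t(Q) = (19 - 6) + Q**2 = 13 + Q**2)
c = 157 (c = 13 + (0 - 6*(-2))**2 = 13 + (0 + 12)**2 = 13 + 12**2 = 13 + 144 = 157)
(-26615 + c) + 1/r(-134) = (-26615 + 157) + 1/(-134) = -26458 - 1/134 = -3545373/134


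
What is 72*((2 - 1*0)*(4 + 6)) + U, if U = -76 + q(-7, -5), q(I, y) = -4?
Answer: 1360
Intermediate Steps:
U = -80 (U = -76 - 4 = -80)
72*((2 - 1*0)*(4 + 6)) + U = 72*((2 - 1*0)*(4 + 6)) - 80 = 72*((2 + 0)*10) - 80 = 72*(2*10) - 80 = 72*20 - 80 = 1440 - 80 = 1360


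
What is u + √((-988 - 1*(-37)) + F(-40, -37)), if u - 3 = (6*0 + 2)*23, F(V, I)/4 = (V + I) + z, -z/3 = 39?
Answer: 49 + I*√1727 ≈ 49.0 + 41.557*I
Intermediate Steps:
z = -117 (z = -3*39 = -117)
F(V, I) = -468 + 4*I + 4*V (F(V, I) = 4*((V + I) - 117) = 4*((I + V) - 117) = 4*(-117 + I + V) = -468 + 4*I + 4*V)
u = 49 (u = 3 + (6*0 + 2)*23 = 3 + (0 + 2)*23 = 3 + 2*23 = 3 + 46 = 49)
u + √((-988 - 1*(-37)) + F(-40, -37)) = 49 + √((-988 - 1*(-37)) + (-468 + 4*(-37) + 4*(-40))) = 49 + √((-988 + 37) + (-468 - 148 - 160)) = 49 + √(-951 - 776) = 49 + √(-1727) = 49 + I*√1727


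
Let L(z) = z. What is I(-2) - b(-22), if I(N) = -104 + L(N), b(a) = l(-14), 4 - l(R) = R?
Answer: -124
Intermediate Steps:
l(R) = 4 - R
b(a) = 18 (b(a) = 4 - 1*(-14) = 4 + 14 = 18)
I(N) = -104 + N
I(-2) - b(-22) = (-104 - 2) - 1*18 = -106 - 18 = -124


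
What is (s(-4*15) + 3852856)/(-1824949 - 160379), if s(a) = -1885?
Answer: -1283657/661776 ≈ -1.9397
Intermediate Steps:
(s(-4*15) + 3852856)/(-1824949 - 160379) = (-1885 + 3852856)/(-1824949 - 160379) = 3850971/(-1985328) = 3850971*(-1/1985328) = -1283657/661776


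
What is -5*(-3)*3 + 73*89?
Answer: 6542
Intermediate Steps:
-5*(-3)*3 + 73*89 = 15*3 + 6497 = 45 + 6497 = 6542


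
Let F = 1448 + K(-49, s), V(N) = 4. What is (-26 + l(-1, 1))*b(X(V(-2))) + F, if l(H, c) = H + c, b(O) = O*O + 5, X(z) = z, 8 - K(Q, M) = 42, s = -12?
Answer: 868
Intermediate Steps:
K(Q, M) = -34 (K(Q, M) = 8 - 1*42 = 8 - 42 = -34)
b(O) = 5 + O**2 (b(O) = O**2 + 5 = 5 + O**2)
F = 1414 (F = 1448 - 34 = 1414)
(-26 + l(-1, 1))*b(X(V(-2))) + F = (-26 + (-1 + 1))*(5 + 4**2) + 1414 = (-26 + 0)*(5 + 16) + 1414 = -26*21 + 1414 = -546 + 1414 = 868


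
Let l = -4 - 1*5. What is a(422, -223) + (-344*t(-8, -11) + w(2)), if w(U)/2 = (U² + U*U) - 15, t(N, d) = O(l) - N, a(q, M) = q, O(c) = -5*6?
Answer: 7976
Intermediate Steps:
l = -9 (l = -4 - 5 = -9)
O(c) = -30
t(N, d) = -30 - N
w(U) = -30 + 4*U² (w(U) = 2*((U² + U*U) - 15) = 2*((U² + U²) - 15) = 2*(2*U² - 15) = 2*(-15 + 2*U²) = -30 + 4*U²)
a(422, -223) + (-344*t(-8, -11) + w(2)) = 422 + (-344*(-30 - 1*(-8)) + (-30 + 4*2²)) = 422 + (-344*(-30 + 8) + (-30 + 4*4)) = 422 + (-344*(-22) + (-30 + 16)) = 422 + (7568 - 14) = 422 + 7554 = 7976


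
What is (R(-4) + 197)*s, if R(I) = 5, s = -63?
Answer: -12726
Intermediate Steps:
(R(-4) + 197)*s = (5 + 197)*(-63) = 202*(-63) = -12726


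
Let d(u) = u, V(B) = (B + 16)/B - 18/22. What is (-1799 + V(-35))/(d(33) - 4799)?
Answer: 692721/1834910 ≈ 0.37752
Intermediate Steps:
V(B) = -9/11 + (16 + B)/B (V(B) = (16 + B)/B - 18*1/22 = (16 + B)/B - 9/11 = -9/11 + (16 + B)/B)
(-1799 + V(-35))/(d(33) - 4799) = (-1799 + (2/11 + 16/(-35)))/(33 - 4799) = (-1799 + (2/11 + 16*(-1/35)))/(-4766) = (-1799 + (2/11 - 16/35))*(-1/4766) = (-1799 - 106/385)*(-1/4766) = -692721/385*(-1/4766) = 692721/1834910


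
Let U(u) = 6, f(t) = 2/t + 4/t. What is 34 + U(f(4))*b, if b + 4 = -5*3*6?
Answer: -530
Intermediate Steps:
f(t) = 6/t
b = -94 (b = -4 - 5*3*6 = -4 - 15*6 = -4 - 90 = -94)
34 + U(f(4))*b = 34 + 6*(-94) = 34 - 564 = -530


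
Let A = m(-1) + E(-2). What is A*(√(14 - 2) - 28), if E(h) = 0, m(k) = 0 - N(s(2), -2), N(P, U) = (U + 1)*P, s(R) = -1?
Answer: 28 - 2*√3 ≈ 24.536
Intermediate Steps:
N(P, U) = P*(1 + U) (N(P, U) = (1 + U)*P = P*(1 + U))
m(k) = -1 (m(k) = 0 - (-1)*(1 - 2) = 0 - (-1)*(-1) = 0 - 1*1 = 0 - 1 = -1)
A = -1 (A = -1 + 0 = -1)
A*(√(14 - 2) - 28) = -(√(14 - 2) - 28) = -(√12 - 28) = -(2*√3 - 28) = -(-28 + 2*√3) = 28 - 2*√3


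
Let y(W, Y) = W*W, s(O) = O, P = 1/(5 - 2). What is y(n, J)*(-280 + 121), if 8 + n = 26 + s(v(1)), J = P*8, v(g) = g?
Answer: -57399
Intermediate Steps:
P = ⅓ (P = 1/3 = ⅓ ≈ 0.33333)
J = 8/3 (J = (⅓)*8 = 8/3 ≈ 2.6667)
n = 19 (n = -8 + (26 + 1) = -8 + 27 = 19)
y(W, Y) = W²
y(n, J)*(-280 + 121) = 19²*(-280 + 121) = 361*(-159) = -57399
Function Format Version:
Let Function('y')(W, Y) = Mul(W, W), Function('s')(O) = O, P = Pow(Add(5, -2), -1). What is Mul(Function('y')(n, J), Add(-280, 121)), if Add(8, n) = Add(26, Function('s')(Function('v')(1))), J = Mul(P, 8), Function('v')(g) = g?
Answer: -57399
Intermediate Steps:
P = Rational(1, 3) (P = Pow(3, -1) = Rational(1, 3) ≈ 0.33333)
J = Rational(8, 3) (J = Mul(Rational(1, 3), 8) = Rational(8, 3) ≈ 2.6667)
n = 19 (n = Add(-8, Add(26, 1)) = Add(-8, 27) = 19)
Function('y')(W, Y) = Pow(W, 2)
Mul(Function('y')(n, J), Add(-280, 121)) = Mul(Pow(19, 2), Add(-280, 121)) = Mul(361, -159) = -57399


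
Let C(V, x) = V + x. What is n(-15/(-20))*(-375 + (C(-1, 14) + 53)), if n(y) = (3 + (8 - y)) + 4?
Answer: -17613/4 ≈ -4403.3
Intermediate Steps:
n(y) = 15 - y (n(y) = (11 - y) + 4 = 15 - y)
n(-15/(-20))*(-375 + (C(-1, 14) + 53)) = (15 - (-15)/(-20))*(-375 + ((-1 + 14) + 53)) = (15 - (-15)*(-1)/20)*(-375 + (13 + 53)) = (15 - 1*¾)*(-375 + 66) = (15 - ¾)*(-309) = (57/4)*(-309) = -17613/4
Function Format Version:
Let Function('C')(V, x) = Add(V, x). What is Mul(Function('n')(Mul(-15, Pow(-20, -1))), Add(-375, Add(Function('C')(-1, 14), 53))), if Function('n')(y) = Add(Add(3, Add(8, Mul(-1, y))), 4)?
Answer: Rational(-17613, 4) ≈ -4403.3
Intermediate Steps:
Function('n')(y) = Add(15, Mul(-1, y)) (Function('n')(y) = Add(Add(11, Mul(-1, y)), 4) = Add(15, Mul(-1, y)))
Mul(Function('n')(Mul(-15, Pow(-20, -1))), Add(-375, Add(Function('C')(-1, 14), 53))) = Mul(Add(15, Mul(-1, Mul(-15, Pow(-20, -1)))), Add(-375, Add(Add(-1, 14), 53))) = Mul(Add(15, Mul(-1, Mul(-15, Rational(-1, 20)))), Add(-375, Add(13, 53))) = Mul(Add(15, Mul(-1, Rational(3, 4))), Add(-375, 66)) = Mul(Add(15, Rational(-3, 4)), -309) = Mul(Rational(57, 4), -309) = Rational(-17613, 4)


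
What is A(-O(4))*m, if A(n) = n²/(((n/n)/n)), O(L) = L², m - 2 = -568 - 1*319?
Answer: 3624960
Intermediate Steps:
m = -885 (m = 2 + (-568 - 1*319) = 2 + (-568 - 319) = 2 - 887 = -885)
A(n) = n³ (A(n) = n²/((1/n)) = n²/(1/n) = n*n² = n³)
A(-O(4))*m = (-1*4²)³*(-885) = (-1*16)³*(-885) = (-16)³*(-885) = -4096*(-885) = 3624960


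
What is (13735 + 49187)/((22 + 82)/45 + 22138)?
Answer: 1415745/498157 ≈ 2.8420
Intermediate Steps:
(13735 + 49187)/((22 + 82)/45 + 22138) = 62922/((1/45)*104 + 22138) = 62922/(104/45 + 22138) = 62922/(996314/45) = 62922*(45/996314) = 1415745/498157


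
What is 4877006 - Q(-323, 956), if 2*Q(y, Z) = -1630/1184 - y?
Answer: 5774184703/1184 ≈ 4.8768e+6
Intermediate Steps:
Q(y, Z) = -815/1184 - y/2 (Q(y, Z) = (-1630/1184 - y)/2 = (-1630*1/1184 - y)/2 = (-815/592 - y)/2 = -815/1184 - y/2)
4877006 - Q(-323, 956) = 4877006 - (-815/1184 - ½*(-323)) = 4877006 - (-815/1184 + 323/2) = 4877006 - 1*190401/1184 = 4877006 - 190401/1184 = 5774184703/1184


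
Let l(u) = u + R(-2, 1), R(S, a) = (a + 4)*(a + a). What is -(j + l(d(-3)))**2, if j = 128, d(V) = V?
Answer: -18225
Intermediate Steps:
R(S, a) = 2*a*(4 + a) (R(S, a) = (4 + a)*(2*a) = 2*a*(4 + a))
l(u) = 10 + u (l(u) = u + 2*1*(4 + 1) = u + 2*1*5 = u + 10 = 10 + u)
-(j + l(d(-3)))**2 = -(128 + (10 - 3))**2 = -(128 + 7)**2 = -1*135**2 = -1*18225 = -18225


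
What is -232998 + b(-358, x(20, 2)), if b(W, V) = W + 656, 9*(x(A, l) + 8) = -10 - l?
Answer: -232700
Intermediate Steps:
x(A, l) = -82/9 - l/9 (x(A, l) = -8 + (-10 - l)/9 = -8 + (-10/9 - l/9) = -82/9 - l/9)
b(W, V) = 656 + W
-232998 + b(-358, x(20, 2)) = -232998 + (656 - 358) = -232998 + 298 = -232700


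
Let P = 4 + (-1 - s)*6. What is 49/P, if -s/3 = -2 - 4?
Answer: -49/110 ≈ -0.44545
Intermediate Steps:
s = 18 (s = -3*(-2 - 4) = -3*(-6) = 18)
P = -110 (P = 4 + (-1 - 1*18)*6 = 4 + (-1 - 18)*6 = 4 - 19*6 = 4 - 114 = -110)
49/P = 49/(-110) = -1/110*49 = -49/110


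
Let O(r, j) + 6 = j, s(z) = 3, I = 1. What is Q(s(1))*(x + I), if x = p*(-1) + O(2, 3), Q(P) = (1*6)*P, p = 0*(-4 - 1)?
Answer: -36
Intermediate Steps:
O(r, j) = -6 + j
p = 0 (p = 0*(-5) = 0)
Q(P) = 6*P
x = -3 (x = 0*(-1) + (-6 + 3) = 0 - 3 = -3)
Q(s(1))*(x + I) = (6*3)*(-3 + 1) = 18*(-2) = -36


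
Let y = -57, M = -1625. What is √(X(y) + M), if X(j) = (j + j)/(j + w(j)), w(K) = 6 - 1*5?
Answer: I*√318101/14 ≈ 40.286*I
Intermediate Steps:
w(K) = 1 (w(K) = 6 - 5 = 1)
X(j) = 2*j/(1 + j) (X(j) = (j + j)/(j + 1) = (2*j)/(1 + j) = 2*j/(1 + j))
√(X(y) + M) = √(2*(-57)/(1 - 57) - 1625) = √(2*(-57)/(-56) - 1625) = √(2*(-57)*(-1/56) - 1625) = √(57/28 - 1625) = √(-45443/28) = I*√318101/14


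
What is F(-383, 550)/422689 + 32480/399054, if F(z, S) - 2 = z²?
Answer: 36133284517/84337868103 ≈ 0.42843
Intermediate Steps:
F(z, S) = 2 + z²
F(-383, 550)/422689 + 32480/399054 = (2 + (-383)²)/422689 + 32480/399054 = (2 + 146689)*(1/422689) + 32480*(1/399054) = 146691*(1/422689) + 16240/199527 = 146691/422689 + 16240/199527 = 36133284517/84337868103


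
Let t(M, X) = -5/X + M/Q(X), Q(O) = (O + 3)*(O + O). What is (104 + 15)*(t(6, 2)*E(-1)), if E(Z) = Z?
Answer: 1309/5 ≈ 261.80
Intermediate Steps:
Q(O) = 2*O*(3 + O) (Q(O) = (3 + O)*(2*O) = 2*O*(3 + O))
t(M, X) = -5/X + M/(2*X*(3 + X)) (t(M, X) = -5/X + M/((2*X*(3 + X))) = -5/X + M*(1/(2*X*(3 + X))) = -5/X + M/(2*X*(3 + X)))
(104 + 15)*(t(6, 2)*E(-1)) = (104 + 15)*(((1/2)*(-30 + 6 - 10*2)/(2*(3 + 2)))*(-1)) = 119*(((1/2)*(1/2)*(-30 + 6 - 20)/5)*(-1)) = 119*(((1/2)*(1/2)*(1/5)*(-44))*(-1)) = 119*(-11/5*(-1)) = 119*(11/5) = 1309/5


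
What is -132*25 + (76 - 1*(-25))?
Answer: -3199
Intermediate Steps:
-132*25 + (76 - 1*(-25)) = -3300 + (76 + 25) = -3300 + 101 = -3199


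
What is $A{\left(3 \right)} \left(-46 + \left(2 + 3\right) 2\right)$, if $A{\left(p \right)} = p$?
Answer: $-108$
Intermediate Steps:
$A{\left(3 \right)} \left(-46 + \left(2 + 3\right) 2\right) = 3 \left(-46 + \left(2 + 3\right) 2\right) = 3 \left(-46 + 5 \cdot 2\right) = 3 \left(-46 + 10\right) = 3 \left(-36\right) = -108$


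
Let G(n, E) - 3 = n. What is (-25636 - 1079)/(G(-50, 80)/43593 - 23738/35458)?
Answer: 4129392566871/103647716 ≈ 39841.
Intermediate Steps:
G(n, E) = 3 + n
(-25636 - 1079)/(G(-50, 80)/43593 - 23738/35458) = (-25636 - 1079)/((3 - 50)/43593 - 23738/35458) = -26715/(-47*1/43593 - 23738*1/35458) = -26715/(-47/43593 - 11869/17729) = -26715/(-518238580/772860297) = -26715*(-772860297/518238580) = 4129392566871/103647716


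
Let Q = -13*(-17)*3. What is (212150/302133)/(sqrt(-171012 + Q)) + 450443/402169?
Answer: 450443/402169 - 212150*I*sqrt(170349)/51468054417 ≈ 1.12 - 0.0017013*I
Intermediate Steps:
Q = 663 (Q = 221*3 = 663)
(212150/302133)/(sqrt(-171012 + Q)) + 450443/402169 = (212150/302133)/(sqrt(-171012 + 663)) + 450443/402169 = (212150*(1/302133))/(sqrt(-170349)) + 450443*(1/402169) = 212150/(302133*((I*sqrt(170349)))) + 450443/402169 = 212150*(-I*sqrt(170349)/170349)/302133 + 450443/402169 = -212150*I*sqrt(170349)/51468054417 + 450443/402169 = 450443/402169 - 212150*I*sqrt(170349)/51468054417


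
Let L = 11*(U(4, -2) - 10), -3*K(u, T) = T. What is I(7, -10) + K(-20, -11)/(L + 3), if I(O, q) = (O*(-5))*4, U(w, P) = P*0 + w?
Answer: -26471/189 ≈ -140.06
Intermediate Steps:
K(u, T) = -T/3
U(w, P) = w (U(w, P) = 0 + w = w)
I(O, q) = -20*O (I(O, q) = -5*O*4 = -20*O)
L = -66 (L = 11*(4 - 10) = 11*(-6) = -66)
I(7, -10) + K(-20, -11)/(L + 3) = -20*7 + (-⅓*(-11))/(-66 + 3) = -140 + (11/3)/(-63) = -140 - 1/63*11/3 = -140 - 11/189 = -26471/189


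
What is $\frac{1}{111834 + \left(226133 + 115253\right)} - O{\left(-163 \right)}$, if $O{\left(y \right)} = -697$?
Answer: $\frac{315894341}{453220} \approx 697.0$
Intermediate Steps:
$\frac{1}{111834 + \left(226133 + 115253\right)} - O{\left(-163 \right)} = \frac{1}{111834 + \left(226133 + 115253\right)} - -697 = \frac{1}{111834 + 341386} + 697 = \frac{1}{453220} + 697 = \frac{315894341}{453220}$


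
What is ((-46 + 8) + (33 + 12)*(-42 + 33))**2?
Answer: 196249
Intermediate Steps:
((-46 + 8) + (33 + 12)*(-42 + 33))**2 = (-38 + 45*(-9))**2 = (-38 - 405)**2 = (-443)**2 = 196249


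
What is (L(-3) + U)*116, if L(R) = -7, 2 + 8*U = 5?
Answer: -1537/2 ≈ -768.50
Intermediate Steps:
U = 3/8 (U = -1/4 + (1/8)*5 = -1/4 + 5/8 = 3/8 ≈ 0.37500)
(L(-3) + U)*116 = (-7 + 3/8)*116 = -53/8*116 = -1537/2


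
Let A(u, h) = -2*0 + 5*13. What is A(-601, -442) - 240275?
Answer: -240210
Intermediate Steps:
A(u, h) = 65 (A(u, h) = 0 + 65 = 65)
A(-601, -442) - 240275 = 65 - 240275 = -240210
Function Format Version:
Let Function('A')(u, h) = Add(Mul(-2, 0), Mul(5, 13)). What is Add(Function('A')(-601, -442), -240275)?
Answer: -240210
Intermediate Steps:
Function('A')(u, h) = 65 (Function('A')(u, h) = Add(0, 65) = 65)
Add(Function('A')(-601, -442), -240275) = Add(65, -240275) = -240210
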